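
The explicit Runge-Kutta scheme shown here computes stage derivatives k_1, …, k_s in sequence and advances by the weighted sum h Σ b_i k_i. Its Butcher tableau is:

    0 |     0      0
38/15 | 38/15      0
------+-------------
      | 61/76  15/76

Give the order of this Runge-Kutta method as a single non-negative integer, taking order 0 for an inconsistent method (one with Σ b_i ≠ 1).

2

b = (61/76, 15/76)
c = (0, 38/15)
Σ b_i: 61/76·1 + 15/76·1 = 1 ✓
b·c: 15/76·38/15 = 1/2 ✓; 2 stages ⇒ order 2.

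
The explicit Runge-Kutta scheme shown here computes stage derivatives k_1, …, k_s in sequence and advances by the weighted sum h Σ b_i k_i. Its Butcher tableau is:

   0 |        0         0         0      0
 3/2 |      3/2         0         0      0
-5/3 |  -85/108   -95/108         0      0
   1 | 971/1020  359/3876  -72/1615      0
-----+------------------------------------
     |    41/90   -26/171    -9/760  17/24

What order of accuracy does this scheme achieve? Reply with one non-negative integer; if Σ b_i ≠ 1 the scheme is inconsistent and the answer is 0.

4

b = (41/90, -26/171, -9/760, 17/24)
c = (0, 3/2, -5/3, 1)
Ac = (0, 0, -95/72, 29/136)
Σ b_i: 41/90·1 + (-26/171)·1 + (-9/760)·1 + 17/24·1 = 1 ✓
b·c: (-26/171)·3/2 + (-9/760)·(-5/3) + 17/24·1 = 1/2 ✓
b·c²: (-26/171)·9/4 + (-9/760)·25/9 + 17/24·1 = 1/3 ✓
b·Ac: (-9/760)·(-95/72) + 17/24·29/136 = 1/6 ✓
b·c³: (-26/171)·27/8 + (-9/760)·(-125/27) + 17/24·1 = 1/4 ✓
b·(c∘Ac): (-9/760)·475/216 + 17/24·29/136 = 1/8 ✓
b·Ac²: (-9/760)·(-95/48) + 17/24·23/272 = 1/12 ✓
b·A²c: 17/24·1/17 = 1/24 ✓; 4 stages ⇒ order 4.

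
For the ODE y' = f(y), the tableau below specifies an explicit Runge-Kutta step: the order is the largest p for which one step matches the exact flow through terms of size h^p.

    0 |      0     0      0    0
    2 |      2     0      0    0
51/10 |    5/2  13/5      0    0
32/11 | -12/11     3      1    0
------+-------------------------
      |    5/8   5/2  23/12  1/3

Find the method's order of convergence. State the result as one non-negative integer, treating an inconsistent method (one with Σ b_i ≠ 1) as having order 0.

0

b = (5/8, 5/2, 23/12, 1/3)
c = (0, 2, 51/10, 32/11)
Ac = (0, 0, 26/5, 111/10)
Σ b_i: 5/8·1 + 5/2·1 + 23/12·1 + 1/3·1 = 43/8 ≠ 1 ⇒ order 0.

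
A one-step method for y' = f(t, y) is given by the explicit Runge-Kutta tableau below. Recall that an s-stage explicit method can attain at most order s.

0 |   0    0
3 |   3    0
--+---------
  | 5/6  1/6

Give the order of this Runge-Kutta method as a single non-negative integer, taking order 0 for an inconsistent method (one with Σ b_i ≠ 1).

2

b = (5/6, 1/6)
c = (0, 3)
Σ b_i: 5/6·1 + 1/6·1 = 1 ✓
b·c: 1/6·3 = 1/2 ✓; 2 stages ⇒ order 2.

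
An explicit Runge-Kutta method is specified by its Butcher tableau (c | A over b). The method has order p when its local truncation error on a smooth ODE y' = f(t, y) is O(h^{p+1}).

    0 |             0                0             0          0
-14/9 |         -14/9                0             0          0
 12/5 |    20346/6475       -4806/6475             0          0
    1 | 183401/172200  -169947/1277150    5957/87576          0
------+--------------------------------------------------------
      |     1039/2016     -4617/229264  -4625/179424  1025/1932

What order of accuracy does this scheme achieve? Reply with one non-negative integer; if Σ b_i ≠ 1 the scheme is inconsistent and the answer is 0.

4

b = (1039/2016, -4617/229264, -4625/179424, 1025/1932)
c = (0, -14/9, 12/5, 1)
Ac = (0, 0, 1068/925, 759/2050)
Σ b_i: 1039/2016·1 + (-4617/229264)·1 + (-4625/179424)·1 + 1025/1932·1 = 1 ✓
b·c: (-4617/229264)·(-14/9) + (-4625/179424)·12/5 + 1025/1932·1 = 1/2 ✓
b·c²: (-4617/229264)·196/81 + (-4625/179424)·144/25 + 1025/1932·1 = 1/3 ✓
b·Ac: (-4625/179424)·1068/925 + 1025/1932·759/2050 = 1/6 ✓
b·c³: (-4617/229264)·(-2744/729) + (-4625/179424)·1728/125 + 1025/1932·1 = 1/4 ✓
b·(c∘Ac): (-4625/179424)·12816/4625 + 1025/1932·759/2050 = 1/8 ✓
b·Ac²: (-4625/179424)·(-4984/2775) + 1025/1932·644/9225 = 1/12 ✓
b·A²c: 1025/1932·161/2050 = 1/24 ✓; 4 stages ⇒ order 4.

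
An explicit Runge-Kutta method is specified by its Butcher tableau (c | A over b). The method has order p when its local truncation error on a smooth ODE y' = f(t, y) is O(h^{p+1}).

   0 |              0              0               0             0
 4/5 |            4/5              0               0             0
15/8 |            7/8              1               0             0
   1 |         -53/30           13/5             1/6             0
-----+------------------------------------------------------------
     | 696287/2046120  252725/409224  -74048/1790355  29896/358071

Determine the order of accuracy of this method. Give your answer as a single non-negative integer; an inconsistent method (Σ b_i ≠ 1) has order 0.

3

b = (696287/2046120, 252725/409224, -74048/1790355, 29896/358071)
c = (0, 4/5, 15/8, 1)
Ac = (0, 0, 4/5, 957/400)
Σ b_i: 696287/2046120·1 + 252725/409224·1 + (-74048/1790355)·1 + 29896/358071·1 = 1 ✓
b·c: 252725/409224·4/5 + (-74048/1790355)·15/8 + 29896/358071·1 = 1/2 ✓
b·c²: 252725/409224·16/25 + (-74048/1790355)·225/64 + 29896/358071·1 = 1/3 ✓
b·Ac: (-74048/1790355)·4/5 + 29896/358071·957/400 = 1/6 ✓
b·c³: 252725/409224·64/125 + (-74048/1790355)·3375/512 + 29896/358071·1 = 86657/682040 ≠ 1/4 ⇒ order 3.
b·(c∘Ac): (-74048/1790355)·3/2 + 29896/358071·957/400 = 117409/852550 ≠ 1/8
b·Ac²: (-74048/1790355)·16/25 + 29896/358071·35999/16000 = 4622879/28645680 ≠ 1/12
b·A²c: 29896/358071·2/15 = 59792/5371065 ≠ 1/24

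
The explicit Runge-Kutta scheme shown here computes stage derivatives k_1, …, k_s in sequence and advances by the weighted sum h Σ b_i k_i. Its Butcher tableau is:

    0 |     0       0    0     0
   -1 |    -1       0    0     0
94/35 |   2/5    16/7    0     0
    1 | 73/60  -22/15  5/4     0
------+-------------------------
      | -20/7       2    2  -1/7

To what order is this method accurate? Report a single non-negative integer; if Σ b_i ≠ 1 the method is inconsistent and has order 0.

1

b = (-20/7, 2, 2, -1/7)
c = (0, -1, 94/35, 1)
Ac = (0, 0, -16/7, 1013/210)
Σ b_i: (-20/7)·1 + 2·1 + 2·1 + (-1/7)·1 = 1 ✓
b·c: 2·(-1) + 2·94/35 + (-1/7)·1 = 113/35 ≠ 1/2 ⇒ order 1.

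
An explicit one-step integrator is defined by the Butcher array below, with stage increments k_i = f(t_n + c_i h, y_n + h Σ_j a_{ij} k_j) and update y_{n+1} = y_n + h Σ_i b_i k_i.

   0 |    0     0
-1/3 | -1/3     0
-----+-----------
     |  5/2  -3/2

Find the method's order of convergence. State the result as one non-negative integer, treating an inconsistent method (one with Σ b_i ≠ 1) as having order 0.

2

b = (5/2, -3/2)
c = (0, -1/3)
Σ b_i: 5/2·1 + (-3/2)·1 = 1 ✓
b·c: (-3/2)·(-1/3) = 1/2 ✓; 2 stages ⇒ order 2.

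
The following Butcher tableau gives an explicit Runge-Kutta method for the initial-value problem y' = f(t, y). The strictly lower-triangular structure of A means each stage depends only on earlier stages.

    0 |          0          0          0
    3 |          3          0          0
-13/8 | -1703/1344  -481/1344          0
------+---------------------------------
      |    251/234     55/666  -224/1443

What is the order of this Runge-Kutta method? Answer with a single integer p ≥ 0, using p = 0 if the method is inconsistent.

3

b = (251/234, 55/666, -224/1443)
c = (0, 3, -13/8)
Ac = (0, 0, -481/448)
Σ b_i: 251/234·1 + 55/666·1 + (-224/1443)·1 = 1 ✓
b·c: 55/666·3 + (-224/1443)·(-13/8) = 1/2 ✓
b·c²: 55/666·9 + (-224/1443)·169/64 = 1/3 ✓
b·Ac: (-224/1443)·(-481/448) = 1/6 ✓; 3 stages ⇒ order 3.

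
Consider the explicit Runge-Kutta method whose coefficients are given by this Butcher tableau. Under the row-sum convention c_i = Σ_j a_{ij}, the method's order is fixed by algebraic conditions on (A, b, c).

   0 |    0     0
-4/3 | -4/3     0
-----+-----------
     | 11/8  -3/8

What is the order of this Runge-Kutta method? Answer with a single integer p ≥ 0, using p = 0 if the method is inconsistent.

2

b = (11/8, -3/8)
c = (0, -4/3)
Σ b_i: 11/8·1 + (-3/8)·1 = 1 ✓
b·c: (-3/8)·(-4/3) = 1/2 ✓; 2 stages ⇒ order 2.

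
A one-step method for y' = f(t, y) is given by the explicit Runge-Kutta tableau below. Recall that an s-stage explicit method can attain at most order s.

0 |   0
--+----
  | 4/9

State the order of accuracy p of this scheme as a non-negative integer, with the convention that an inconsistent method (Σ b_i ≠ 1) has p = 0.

b = (4/9)
c = (0)
Σ b_i: 4/9·1 = 4/9 ≠ 1 ⇒ order 0.

0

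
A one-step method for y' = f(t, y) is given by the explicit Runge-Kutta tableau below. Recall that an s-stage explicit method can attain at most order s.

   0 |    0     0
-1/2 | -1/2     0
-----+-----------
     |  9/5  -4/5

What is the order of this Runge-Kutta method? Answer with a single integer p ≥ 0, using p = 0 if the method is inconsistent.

b = (9/5, -4/5)
c = (0, -1/2)
Σ b_i: 9/5·1 + (-4/5)·1 = 1 ✓
b·c: (-4/5)·(-1/2) = 2/5 ≠ 1/2 ⇒ order 1.

1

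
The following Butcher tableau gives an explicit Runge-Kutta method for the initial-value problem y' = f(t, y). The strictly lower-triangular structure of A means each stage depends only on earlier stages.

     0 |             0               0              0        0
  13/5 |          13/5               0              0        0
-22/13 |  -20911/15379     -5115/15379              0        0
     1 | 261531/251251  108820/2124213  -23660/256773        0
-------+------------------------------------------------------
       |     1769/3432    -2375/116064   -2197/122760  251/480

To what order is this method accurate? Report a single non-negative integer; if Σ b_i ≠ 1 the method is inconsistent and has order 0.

b = (1769/3432, -2375/116064, -2197/122760, 251/480)
c = (0, 13/5, -22/13, 1)
Ac = (0, 0, -1023/1183, 508/1757)
Σ b_i: 1769/3432·1 + (-2375/116064)·1 + (-2197/122760)·1 + 251/480·1 = 1 ✓
b·c: (-2375/116064)·13/5 + (-2197/122760)·(-22/13) + 251/480·1 = 1/2 ✓
b·c²: (-2375/116064)·169/25 + (-2197/122760)·484/169 + 251/480·1 = 1/3 ✓
b·Ac: (-2197/122760)·(-1023/1183) + 251/480·508/1757 = 1/6 ✓
b·c³: (-2375/116064)·2197/125 + (-2197/122760)·(-10648/2197) + 251/480·1 = 1/4 ✓
b·(c∘Ac): (-2197/122760)·22506/15379 + 251/480·508/1757 = 1/8 ✓
b·Ac²: (-2197/122760)·(-1023/455) + 251/480·724/8785 = 1/12 ✓
b·A²c: 251/480·20/251 = 1/24 ✓; 4 stages ⇒ order 4.

4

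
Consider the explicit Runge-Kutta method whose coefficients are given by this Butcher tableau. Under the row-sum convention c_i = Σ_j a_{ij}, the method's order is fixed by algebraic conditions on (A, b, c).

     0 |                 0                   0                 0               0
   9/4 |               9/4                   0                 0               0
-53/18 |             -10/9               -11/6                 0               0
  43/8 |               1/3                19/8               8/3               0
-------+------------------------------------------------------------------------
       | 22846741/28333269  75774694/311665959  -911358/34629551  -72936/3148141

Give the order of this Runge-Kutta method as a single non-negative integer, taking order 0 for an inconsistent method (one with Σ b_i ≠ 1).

3

b = (22846741/28333269, 75774694/311665959, -911358/34629551, -72936/3148141)
c = (0, 9/4, -53/18, 43/8)
Ac = (0, 0, -33/8, -2167/864)
Σ b_i: 22846741/28333269·1 + 75774694/311665959·1 + (-911358/34629551)·1 + (-72936/3148141)·1 = 1 ✓
b·c: 75774694/311665959·9/4 + (-911358/34629551)·(-53/18) + (-72936/3148141)·43/8 = 1/2 ✓
b·c²: 75774694/311665959·81/16 + (-911358/34629551)·2809/324 + (-72936/3148141)·1849/64 = 1/3 ✓
b·Ac: (-911358/34629551)·(-33/8) + (-72936/3148141)·(-2167/864) = 1/6 ✓
b·c³: 75774694/311665959·729/64 + (-911358/34629551)·(-148877/5832) + (-72936/3148141)·79507/512 = -851289991/5439987648 ≠ 1/4 ⇒ order 3.
b·(c∘Ac): (-911358/34629551)·583/48 + (-72936/3148141)·(-93181/6912) = -2211595/302221536 ≠ 1/8
b·Ac²: (-911358/34629551)·(-297/32) + (-72936/3148141)·1093081/31104 = -387550531/679998456 ≠ 1/12
b·A²c: (-72936/3148141)·(-11) = 802296/3148141 ≠ 1/24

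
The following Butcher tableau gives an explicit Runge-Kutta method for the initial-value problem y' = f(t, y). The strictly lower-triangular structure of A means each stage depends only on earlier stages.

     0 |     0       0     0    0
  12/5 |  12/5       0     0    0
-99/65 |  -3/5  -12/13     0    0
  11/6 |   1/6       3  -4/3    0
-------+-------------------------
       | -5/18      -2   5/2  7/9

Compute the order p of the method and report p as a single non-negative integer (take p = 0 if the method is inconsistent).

b = (-5/18, -2, 5/2, 7/9)
c = (0, 12/5, -99/65, 11/6)
Ac = (0, 0, -144/65, 120/13)
Σ b_i: (-5/18)·1 + (-2)·1 + 5/2·1 + 7/9·1 = 1 ✓
b·c: (-2)·12/5 + 5/2·(-99/65) + 7/9·11/6 = -12604/1755 ≠ 1/2 ⇒ order 1.

1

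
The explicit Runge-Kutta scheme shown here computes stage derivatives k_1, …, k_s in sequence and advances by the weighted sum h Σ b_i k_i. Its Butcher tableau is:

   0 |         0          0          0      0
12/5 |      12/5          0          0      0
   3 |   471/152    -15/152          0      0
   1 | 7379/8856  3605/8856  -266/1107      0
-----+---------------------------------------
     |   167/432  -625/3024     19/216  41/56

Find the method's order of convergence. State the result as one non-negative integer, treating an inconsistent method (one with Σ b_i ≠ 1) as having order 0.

4

b = (167/432, -625/3024, 19/216, 41/56)
c = (0, 12/5, 3, 1)
Ac = (0, 0, -9/38, 21/82)
Σ b_i: 167/432·1 + (-625/3024)·1 + 19/216·1 + 41/56·1 = 1 ✓
b·c: (-625/3024)·12/5 + 19/216·3 + 41/56·1 = 1/2 ✓
b·c²: (-625/3024)·144/25 + 19/216·9 + 41/56·1 = 1/3 ✓
b·Ac: 19/216·(-9/38) + 41/56·21/82 = 1/6 ✓
b·c³: (-625/3024)·1728/125 + 19/216·27 + 41/56·1 = 1/4 ✓
b·(c∘Ac): 19/216·(-27/38) + 41/56·21/82 = 1/8 ✓
b·Ac²: 19/216·(-54/95) + 41/56·112/615 = 1/12 ✓
b·A²c: 41/56·7/123 = 1/24 ✓; 4 stages ⇒ order 4.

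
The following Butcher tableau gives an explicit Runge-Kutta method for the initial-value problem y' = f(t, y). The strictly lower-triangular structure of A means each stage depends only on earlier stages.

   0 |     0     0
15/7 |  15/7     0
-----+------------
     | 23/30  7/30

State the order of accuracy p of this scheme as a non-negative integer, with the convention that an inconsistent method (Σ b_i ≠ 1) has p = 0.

b = (23/30, 7/30)
c = (0, 15/7)
Σ b_i: 23/30·1 + 7/30·1 = 1 ✓
b·c: 7/30·15/7 = 1/2 ✓; 2 stages ⇒ order 2.

2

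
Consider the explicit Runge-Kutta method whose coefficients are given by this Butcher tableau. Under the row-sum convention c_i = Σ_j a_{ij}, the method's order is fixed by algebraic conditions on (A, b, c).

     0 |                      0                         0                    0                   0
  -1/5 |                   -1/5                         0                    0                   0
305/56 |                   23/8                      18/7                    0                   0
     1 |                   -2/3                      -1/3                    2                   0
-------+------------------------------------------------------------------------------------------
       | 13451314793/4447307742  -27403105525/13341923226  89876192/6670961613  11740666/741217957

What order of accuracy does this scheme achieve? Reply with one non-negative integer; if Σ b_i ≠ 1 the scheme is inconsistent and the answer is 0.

3

b = (13451314793/4447307742, -27403105525/13341923226, 89876192/6670961613, 11740666/741217957)
c = (0, -1/5, 305/56, 1)
Ac = (0, 0, -18/35, 4603/420)
Σ b_i: 13451314793/4447307742·1 + (-27403105525/13341923226)·1 + 89876192/6670961613·1 + 11740666/741217957·1 = 1 ✓
b·c: (-27403105525/13341923226)·(-1/5) + 89876192/6670961613·305/56 + 11740666/741217957·1 = 1/2 ✓
b·c²: (-27403105525/13341923226)·1/25 + 89876192/6670961613·93025/3136 + 11740666/741217957·1 = 1/3 ✓
b·Ac: 89876192/6670961613·(-18/35) + 11740666/741217957·4603/420 = 1/6 ✓
b·c³: (-27403105525/13341923226)·(-1/125) + 89876192/6670961613·28372625/175616 + 11740666/741217957·1 = 2750669458297/1245246167760 ≠ 1/4 ⇒ order 3.
b·(c∘Ac): 89876192/6670961613·(-549/196) + 11740666/741217957·4603/420 = 3021013097/22236538710 ≠ 1/8
b·Ac²: 89876192/6670961613·18/175 + 11740666/741217957·6975307/117600 = 1171650619093/1245246167760 ≠ 1/12
b·A²c: 11740666/741217957·(-36/35) = -60380568/3706089785 ≠ 1/24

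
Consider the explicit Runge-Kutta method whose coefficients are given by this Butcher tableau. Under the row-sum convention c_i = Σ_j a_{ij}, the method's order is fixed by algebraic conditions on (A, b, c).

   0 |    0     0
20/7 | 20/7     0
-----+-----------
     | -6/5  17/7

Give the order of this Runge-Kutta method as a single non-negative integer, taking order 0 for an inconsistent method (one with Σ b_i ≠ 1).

b = (-6/5, 17/7)
c = (0, 20/7)
Σ b_i: (-6/5)·1 + 17/7·1 = 43/35 ≠ 1 ⇒ order 0.

0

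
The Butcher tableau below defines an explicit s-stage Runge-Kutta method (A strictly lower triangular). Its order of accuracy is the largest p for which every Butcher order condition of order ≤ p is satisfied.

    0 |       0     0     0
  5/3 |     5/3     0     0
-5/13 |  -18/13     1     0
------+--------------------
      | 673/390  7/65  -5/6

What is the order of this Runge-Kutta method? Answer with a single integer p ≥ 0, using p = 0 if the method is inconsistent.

b = (673/390, 7/65, -5/6)
c = (0, 5/3, -5/13)
Ac = (0, 0, 5/3)
Σ b_i: 673/390·1 + 7/65·1 + (-5/6)·1 = 1 ✓
b·c: 7/65·5/3 + (-5/6)·(-5/13) = 1/2 ✓
b·c²: 7/65·25/9 + (-5/6)·25/169 = 535/3042 ≠ 1/3 ⇒ order 2.
b·Ac: (-5/6)·5/3 = -25/18 ≠ 1/6

2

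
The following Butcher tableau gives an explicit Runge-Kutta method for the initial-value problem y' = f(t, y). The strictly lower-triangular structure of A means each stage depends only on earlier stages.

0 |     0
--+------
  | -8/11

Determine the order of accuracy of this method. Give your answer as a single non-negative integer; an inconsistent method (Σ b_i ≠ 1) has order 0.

0

b = (-8/11)
c = (0)
Σ b_i: (-8/11)·1 = -8/11 ≠ 1 ⇒ order 0.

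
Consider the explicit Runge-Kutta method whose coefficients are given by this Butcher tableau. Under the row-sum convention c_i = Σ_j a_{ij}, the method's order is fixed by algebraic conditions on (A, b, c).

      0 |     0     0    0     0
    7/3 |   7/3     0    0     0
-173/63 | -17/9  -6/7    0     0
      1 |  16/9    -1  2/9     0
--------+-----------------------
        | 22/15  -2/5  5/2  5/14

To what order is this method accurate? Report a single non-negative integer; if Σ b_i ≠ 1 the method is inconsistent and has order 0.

b = (22/15, -2/5, 5/2, 5/14)
c = (0, 7/3, -173/63, 1)
Ac = (0, 0, -2, -1669/567)
Σ b_i: 22/15·1 + (-2/5)·1 + 5/2·1 + 5/14·1 = 412/105 ≠ 1 ⇒ order 0.

0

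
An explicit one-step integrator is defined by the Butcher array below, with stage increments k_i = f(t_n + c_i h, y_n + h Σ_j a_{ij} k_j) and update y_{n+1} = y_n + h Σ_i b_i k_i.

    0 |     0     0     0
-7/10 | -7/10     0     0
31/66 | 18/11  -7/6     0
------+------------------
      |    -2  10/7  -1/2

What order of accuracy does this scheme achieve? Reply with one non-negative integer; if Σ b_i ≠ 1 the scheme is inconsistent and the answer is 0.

b = (-2, 10/7, -1/2)
c = (0, -7/10, 31/66)
Ac = (0, 0, 49/60)
Σ b_i: (-2)·1 + 10/7·1 + (-1/2)·1 = -15/14 ≠ 1 ⇒ order 0.

0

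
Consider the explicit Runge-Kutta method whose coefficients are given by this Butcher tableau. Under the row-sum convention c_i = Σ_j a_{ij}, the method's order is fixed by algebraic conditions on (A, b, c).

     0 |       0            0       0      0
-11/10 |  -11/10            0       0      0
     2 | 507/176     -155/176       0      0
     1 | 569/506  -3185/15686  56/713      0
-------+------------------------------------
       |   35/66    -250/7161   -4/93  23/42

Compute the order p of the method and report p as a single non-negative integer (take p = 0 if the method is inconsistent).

4

b = (35/66, -250/7161, -4/93, 23/42)
c = (0, -11/10, 2, 1)
Ac = (0, 0, 31/32, 35/92)
Σ b_i: 35/66·1 + (-250/7161)·1 + (-4/93)·1 + 23/42·1 = 1 ✓
b·c: (-250/7161)·(-11/10) + (-4/93)·2 + 23/42·1 = 1/2 ✓
b·c²: (-250/7161)·121/100 + (-4/93)·4 + 23/42·1 = 1/3 ✓
b·Ac: (-4/93)·31/32 + 23/42·35/92 = 1/6 ✓
b·c³: (-250/7161)·(-1331/1000) + (-4/93)·8 + 23/42·1 = 1/4 ✓
b·(c∘Ac): (-4/93)·31/16 + 23/42·35/92 = 1/8 ✓
b·Ac²: (-4/93)·(-341/320) + 23/42·63/920 = 1/12 ✓
b·A²c: 23/42·7/92 = 1/24 ✓; 4 stages ⇒ order 4.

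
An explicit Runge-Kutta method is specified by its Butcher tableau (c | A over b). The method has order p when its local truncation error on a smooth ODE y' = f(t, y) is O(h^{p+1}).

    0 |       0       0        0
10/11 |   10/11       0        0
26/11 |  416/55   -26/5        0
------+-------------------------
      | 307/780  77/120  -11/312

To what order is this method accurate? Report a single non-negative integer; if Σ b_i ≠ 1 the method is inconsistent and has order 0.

b = (307/780, 77/120, -11/312)
c = (0, 10/11, 26/11)
Ac = (0, 0, -52/11)
Σ b_i: 307/780·1 + 77/120·1 + (-11/312)·1 = 1 ✓
b·c: 77/120·10/11 + (-11/312)·26/11 = 1/2 ✓
b·c²: 77/120·100/121 + (-11/312)·676/121 = 1/3 ✓
b·Ac: (-11/312)·(-52/11) = 1/6 ✓; 3 stages ⇒ order 3.

3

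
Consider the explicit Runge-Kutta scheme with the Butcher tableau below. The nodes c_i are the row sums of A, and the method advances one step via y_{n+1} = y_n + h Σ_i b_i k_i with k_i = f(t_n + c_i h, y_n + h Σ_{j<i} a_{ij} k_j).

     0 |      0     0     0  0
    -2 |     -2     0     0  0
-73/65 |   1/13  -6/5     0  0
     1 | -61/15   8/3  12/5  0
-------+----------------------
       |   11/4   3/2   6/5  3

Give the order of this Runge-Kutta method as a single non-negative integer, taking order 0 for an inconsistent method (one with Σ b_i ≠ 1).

0

b = (11/4, 3/2, 6/5, 3)
c = (0, -2, -73/65, 1)
Ac = (0, 0, 12/5, -7828/975)
Σ b_i: 11/4·1 + 3/2·1 + 6/5·1 + 3·1 = 169/20 ≠ 1 ⇒ order 0.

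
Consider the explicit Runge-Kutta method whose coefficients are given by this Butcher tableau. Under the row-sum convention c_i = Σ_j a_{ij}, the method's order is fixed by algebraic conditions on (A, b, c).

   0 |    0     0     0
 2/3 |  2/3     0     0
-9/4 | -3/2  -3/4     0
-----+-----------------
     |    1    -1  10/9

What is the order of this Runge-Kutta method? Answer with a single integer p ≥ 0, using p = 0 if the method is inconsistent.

b = (1, -1, 10/9)
c = (0, 2/3, -9/4)
Ac = (0, 0, -1/2)
Σ b_i: 1·1 + (-1)·1 + 10/9·1 = 10/9 ≠ 1 ⇒ order 0.

0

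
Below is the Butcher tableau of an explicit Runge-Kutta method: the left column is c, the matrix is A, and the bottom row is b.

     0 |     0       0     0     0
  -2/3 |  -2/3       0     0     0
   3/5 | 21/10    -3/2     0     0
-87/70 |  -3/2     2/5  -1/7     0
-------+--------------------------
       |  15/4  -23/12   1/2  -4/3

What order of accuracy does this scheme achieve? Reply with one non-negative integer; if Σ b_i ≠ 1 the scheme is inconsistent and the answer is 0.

1

b = (15/4, -23/12, 1/2, -4/3)
c = (0, -2/3, 3/5, -87/70)
Ac = (0, 0, 1, -37/105)
Σ b_i: 15/4·1 + (-23/12)·1 + 1/2·1 + (-4/3)·1 = 1 ✓
b·c: (-23/12)·(-2/3) + 1/2·3/5 + (-4/3)·(-87/70) = 1019/315 ≠ 1/2 ⇒ order 1.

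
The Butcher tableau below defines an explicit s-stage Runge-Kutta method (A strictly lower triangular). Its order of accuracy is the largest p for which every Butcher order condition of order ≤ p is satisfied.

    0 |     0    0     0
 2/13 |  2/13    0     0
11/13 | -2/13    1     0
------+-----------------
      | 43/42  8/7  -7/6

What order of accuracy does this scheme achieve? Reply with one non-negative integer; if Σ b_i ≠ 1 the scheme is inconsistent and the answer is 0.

b = (43/42, 8/7, -7/6)
c = (0, 2/13, 11/13)
Ac = (0, 0, 2/13)
Σ b_i: 43/42·1 + 8/7·1 + (-7/6)·1 = 1 ✓
b·c: 8/7·2/13 + (-7/6)·11/13 = -443/546 ≠ 1/2 ⇒ order 1.

1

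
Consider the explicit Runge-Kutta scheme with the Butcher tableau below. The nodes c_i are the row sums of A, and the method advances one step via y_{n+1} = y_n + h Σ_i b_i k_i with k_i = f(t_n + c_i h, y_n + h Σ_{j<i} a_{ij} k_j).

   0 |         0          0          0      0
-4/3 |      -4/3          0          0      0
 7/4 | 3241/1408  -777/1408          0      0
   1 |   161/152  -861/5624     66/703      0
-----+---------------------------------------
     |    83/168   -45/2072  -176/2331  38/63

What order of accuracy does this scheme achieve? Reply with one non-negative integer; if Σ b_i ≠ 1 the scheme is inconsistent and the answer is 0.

4

b = (83/168, -45/2072, -176/2331, 38/63)
c = (0, -4/3, 7/4, 1)
Ac = (0, 0, 259/352, 7/19)
Σ b_i: 83/168·1 + (-45/2072)·1 + (-176/2331)·1 + 38/63·1 = 1 ✓
b·c: (-45/2072)·(-4/3) + (-176/2331)·7/4 + 38/63·1 = 1/2 ✓
b·c²: (-45/2072)·16/9 + (-176/2331)·49/16 + 38/63·1 = 1/3 ✓
b·Ac: (-176/2331)·259/352 + 38/63·7/19 = 1/6 ✓
b·c³: (-45/2072)·(-64/27) + (-176/2331)·343/64 + 38/63·1 = 1/4 ✓
b·(c∘Ac): (-176/2331)·1813/1408 + 38/63·7/19 = 1/8 ✓
b·Ac²: (-176/2331)·(-259/264) + 38/63·7/456 = 1/12 ✓
b·A²c: 38/63·21/304 = 1/24 ✓; 4 stages ⇒ order 4.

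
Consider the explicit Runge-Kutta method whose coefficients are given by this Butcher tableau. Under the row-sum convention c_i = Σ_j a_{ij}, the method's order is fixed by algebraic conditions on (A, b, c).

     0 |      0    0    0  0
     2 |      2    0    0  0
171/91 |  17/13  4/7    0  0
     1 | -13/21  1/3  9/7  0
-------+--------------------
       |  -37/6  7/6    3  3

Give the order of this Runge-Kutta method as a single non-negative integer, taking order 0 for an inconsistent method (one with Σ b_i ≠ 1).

1

b = (-37/6, 7/6, 3, 3)
c = (0, 2, 171/91, 1)
Ac = (0, 0, 8/7, 5891/1911)
Σ b_i: (-37/6)·1 + 7/6·1 + 3·1 + 3·1 = 1 ✓
b·c: 7/6·2 + 3·171/91 + 3·1 = 2995/273 ≠ 1/2 ⇒ order 1.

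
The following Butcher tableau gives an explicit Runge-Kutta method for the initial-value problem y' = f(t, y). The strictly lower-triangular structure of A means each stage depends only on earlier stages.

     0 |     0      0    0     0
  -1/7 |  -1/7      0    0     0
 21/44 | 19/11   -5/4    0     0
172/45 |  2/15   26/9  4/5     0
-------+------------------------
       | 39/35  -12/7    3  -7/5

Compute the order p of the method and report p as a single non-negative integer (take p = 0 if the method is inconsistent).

1

b = (39/35, -12/7, 3, -7/5)
c = (0, -1/7, 21/44, 172/45)
Ac = (0, 0, 5/28, -107/3465)
Σ b_i: 39/35·1 + (-12/7)·1 + 3·1 + (-7/5)·1 = 1 ✓
b·c: (-12/7)·(-1/7) + 3·21/44 + (-7/5)·172/45 = -1782449/485100 ≠ 1/2 ⇒ order 1.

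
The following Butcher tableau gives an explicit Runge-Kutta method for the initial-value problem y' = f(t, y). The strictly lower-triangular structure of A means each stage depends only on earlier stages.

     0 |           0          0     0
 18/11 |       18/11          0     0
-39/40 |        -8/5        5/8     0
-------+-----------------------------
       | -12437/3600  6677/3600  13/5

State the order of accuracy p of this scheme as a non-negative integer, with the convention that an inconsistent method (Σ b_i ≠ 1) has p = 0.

2

b = (-12437/3600, 6677/3600, 13/5)
c = (0, 18/11, -39/40)
Ac = (0, 0, 45/44)
Σ b_i: (-12437/3600)·1 + 6677/3600·1 + 13/5·1 = 1 ✓
b·c: 6677/3600·18/11 + 13/5·(-39/40) = 1/2 ✓
b·c²: 6677/3600·324/121 + 13/5·1521/1600 = 654543/88000 ≠ 1/3 ⇒ order 2.
b·Ac: 13/5·45/44 = 117/44 ≠ 1/6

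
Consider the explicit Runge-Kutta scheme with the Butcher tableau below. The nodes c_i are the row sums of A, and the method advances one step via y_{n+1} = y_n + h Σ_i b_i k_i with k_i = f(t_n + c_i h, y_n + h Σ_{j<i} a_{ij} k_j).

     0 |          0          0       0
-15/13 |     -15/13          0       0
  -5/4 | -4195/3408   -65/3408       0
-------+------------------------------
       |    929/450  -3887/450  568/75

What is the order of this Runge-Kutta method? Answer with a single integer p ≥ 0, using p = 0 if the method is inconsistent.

b = (929/450, -3887/450, 568/75)
c = (0, -15/13, -5/4)
Ac = (0, 0, 25/1136)
Σ b_i: 929/450·1 + (-3887/450)·1 + 568/75·1 = 1 ✓
b·c: (-3887/450)·(-15/13) + 568/75·(-5/4) = 1/2 ✓
b·c²: (-3887/450)·225/169 + 568/75·25/16 = 1/3 ✓
b·Ac: 568/75·25/1136 = 1/6 ✓; 3 stages ⇒ order 3.

3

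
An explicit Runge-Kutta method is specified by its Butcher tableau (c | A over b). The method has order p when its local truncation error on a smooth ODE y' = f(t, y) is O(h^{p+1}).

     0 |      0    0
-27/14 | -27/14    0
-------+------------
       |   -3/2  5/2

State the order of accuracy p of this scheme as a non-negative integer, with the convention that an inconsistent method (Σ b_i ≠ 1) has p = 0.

1

b = (-3/2, 5/2)
c = (0, -27/14)
Σ b_i: (-3/2)·1 + 5/2·1 = 1 ✓
b·c: 5/2·(-27/14) = -135/28 ≠ 1/2 ⇒ order 1.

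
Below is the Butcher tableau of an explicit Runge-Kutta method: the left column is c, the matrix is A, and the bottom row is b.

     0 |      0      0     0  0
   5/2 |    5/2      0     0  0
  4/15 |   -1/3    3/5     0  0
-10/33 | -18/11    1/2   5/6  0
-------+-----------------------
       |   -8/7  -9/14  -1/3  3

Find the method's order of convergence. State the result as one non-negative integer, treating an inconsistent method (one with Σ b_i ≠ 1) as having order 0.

b = (-8/7, -9/14, -1/3, 3)
c = (0, 5/2, 4/15, -10/33)
Ac = (0, 0, 3/2, 53/36)
Σ b_i: (-8/7)·1 + (-9/14)·1 + (-1/3)·1 + 3·1 = 37/42 ≠ 1 ⇒ order 0.

0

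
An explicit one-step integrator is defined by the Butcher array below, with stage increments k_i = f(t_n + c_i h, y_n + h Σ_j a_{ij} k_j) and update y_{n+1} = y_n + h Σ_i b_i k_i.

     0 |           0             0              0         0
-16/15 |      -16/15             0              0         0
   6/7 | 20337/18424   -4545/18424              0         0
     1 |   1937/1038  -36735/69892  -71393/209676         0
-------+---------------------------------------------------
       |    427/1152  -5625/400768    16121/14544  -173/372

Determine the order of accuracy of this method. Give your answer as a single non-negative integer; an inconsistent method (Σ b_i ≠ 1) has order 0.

b = (427/1152, -5625/400768, 16121/14544, -173/372)
c = (0, -16/15, 6/7, 1)
Ac = (0, 0, 606/2303, 93/346)
Σ b_i: 427/1152·1 + (-5625/400768)·1 + 16121/14544·1 + (-173/372)·1 = 1 ✓
b·c: (-5625/400768)·(-16/15) + 16121/14544·6/7 + (-173/372)·1 = 1/2 ✓
b·c²: (-5625/400768)·256/225 + 16121/14544·36/49 + (-173/372)·1 = 1/3 ✓
b·Ac: 16121/14544·606/2303 + (-173/372)·93/346 = 1/6 ✓
b·c³: (-5625/400768)·(-4096/3375) + 16121/14544·216/343 + (-173/372)·1 = 1/4 ✓
b·(c∘Ac): 16121/14544·3636/16121 + (-173/372)·93/346 = 1/8 ✓
b·Ac²: 16121/14544·(-3232/11515) + (-173/372)·(-2201/2595) = 1/12 ✓
b·A²c: (-173/372)·(-31/346) = 1/24 ✓; 4 stages ⇒ order 4.

4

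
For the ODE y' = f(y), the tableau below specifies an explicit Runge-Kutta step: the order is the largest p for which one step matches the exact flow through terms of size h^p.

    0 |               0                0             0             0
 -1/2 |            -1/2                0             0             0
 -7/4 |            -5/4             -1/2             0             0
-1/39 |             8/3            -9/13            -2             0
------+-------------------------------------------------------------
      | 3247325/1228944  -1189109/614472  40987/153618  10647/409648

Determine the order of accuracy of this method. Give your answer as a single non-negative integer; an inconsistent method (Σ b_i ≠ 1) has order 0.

3

b = (3247325/1228944, -1189109/614472, 40987/153618, 10647/409648)
c = (0, -1/2, -7/4, -1/39)
Ac = (0, 0, 1/4, 50/13)
Σ b_i: 3247325/1228944·1 + (-1189109/614472)·1 + 40987/153618·1 + 10647/409648·1 = 1 ✓
b·c: (-1189109/614472)·(-1/2) + 40987/153618·(-7/4) + 10647/409648·(-1/39) = 1/2 ✓
b·c²: (-1189109/614472)·1/4 + 40987/153618·49/16 + 10647/409648·1/1521 = 1/3 ✓
b·Ac: 40987/153618·1/4 + 10647/409648·50/13 = 1/6 ✓
b·c³: (-1189109/614472)·(-1/8) + 40987/153618·(-343/64) + 10647/409648·(-1/59319) = -151844255/127810176 ≠ 1/4 ⇒ order 3.
b·(c∘Ac): 40987/153618·(-7/16) + 10647/409648·(-50/507) = -293209/2457888 ≠ 1/8
b·Ac²: 40987/153618·(-1/8) + 10647/409648·(-655/104) = -1937231/9831552 ≠ 1/12
b·A²c: 10647/409648·(-1/2) = -10647/819296 ≠ 1/24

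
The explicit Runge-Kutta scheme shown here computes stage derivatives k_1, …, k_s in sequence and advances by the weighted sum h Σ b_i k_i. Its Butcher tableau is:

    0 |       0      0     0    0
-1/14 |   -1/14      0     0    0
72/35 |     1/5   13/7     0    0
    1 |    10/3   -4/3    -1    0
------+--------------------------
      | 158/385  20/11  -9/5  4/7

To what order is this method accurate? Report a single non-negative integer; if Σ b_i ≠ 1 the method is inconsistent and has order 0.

b = (158/385, 20/11, -9/5, 4/7)
c = (0, -1/14, 72/35, 1)
Ac = (0, 0, -13/98, -206/105)
Σ b_i: 158/385·1 + 20/11·1 + (-9/5)·1 + 4/7·1 = 1 ✓
b·c: 20/11·(-1/14) + (-9/5)·72/35 + 4/7·1 = -6278/1925 ≠ 1/2 ⇒ order 1.

1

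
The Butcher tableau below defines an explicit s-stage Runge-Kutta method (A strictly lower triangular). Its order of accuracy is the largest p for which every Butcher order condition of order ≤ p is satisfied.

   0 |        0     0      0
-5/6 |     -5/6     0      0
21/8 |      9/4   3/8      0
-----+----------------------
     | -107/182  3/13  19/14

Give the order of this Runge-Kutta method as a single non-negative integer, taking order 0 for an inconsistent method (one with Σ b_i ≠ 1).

1

b = (-107/182, 3/13, 19/14)
c = (0, -5/6, 21/8)
Ac = (0, 0, -5/16)
Σ b_i: (-107/182)·1 + 3/13·1 + 19/14·1 = 1 ✓
b·c: 3/13·(-5/6) + 19/14·21/8 = 701/208 ≠ 1/2 ⇒ order 1.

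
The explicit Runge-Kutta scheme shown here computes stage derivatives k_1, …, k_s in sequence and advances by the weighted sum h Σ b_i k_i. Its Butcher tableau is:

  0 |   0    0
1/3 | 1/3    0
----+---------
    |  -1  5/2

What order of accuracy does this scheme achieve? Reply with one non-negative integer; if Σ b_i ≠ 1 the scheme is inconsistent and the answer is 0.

b = (-1, 5/2)
c = (0, 1/3)
Σ b_i: (-1)·1 + 5/2·1 = 3/2 ≠ 1 ⇒ order 0.

0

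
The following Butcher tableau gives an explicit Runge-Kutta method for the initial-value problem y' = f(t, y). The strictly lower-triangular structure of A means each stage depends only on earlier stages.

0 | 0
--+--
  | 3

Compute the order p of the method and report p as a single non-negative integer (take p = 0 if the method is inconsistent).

b = (3)
c = (0)
Σ b_i: 3·1 = 3 ≠ 1 ⇒ order 0.

0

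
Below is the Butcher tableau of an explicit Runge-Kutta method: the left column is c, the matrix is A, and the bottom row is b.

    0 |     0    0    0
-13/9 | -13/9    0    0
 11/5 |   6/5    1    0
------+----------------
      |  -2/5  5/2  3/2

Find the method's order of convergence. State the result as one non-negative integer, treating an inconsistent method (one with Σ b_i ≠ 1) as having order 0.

b = (-2/5, 5/2, 3/2)
c = (0, -13/9, 11/5)
Ac = (0, 0, -13/9)
Σ b_i: (-2/5)·1 + 5/2·1 + 3/2·1 = 18/5 ≠ 1 ⇒ order 0.

0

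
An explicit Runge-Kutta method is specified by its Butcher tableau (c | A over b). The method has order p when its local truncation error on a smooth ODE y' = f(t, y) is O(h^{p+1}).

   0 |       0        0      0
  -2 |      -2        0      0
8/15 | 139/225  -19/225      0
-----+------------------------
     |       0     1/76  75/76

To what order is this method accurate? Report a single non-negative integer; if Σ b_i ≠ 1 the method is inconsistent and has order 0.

b = (0, 1/76, 75/76)
c = (0, -2, 8/15)
Ac = (0, 0, 38/225)
Σ b_i: 1/76·1 + 75/76·1 = 1 ✓
b·c: 1/76·(-2) + 75/76·8/15 = 1/2 ✓
b·c²: 1/76·4 + 75/76·64/225 = 1/3 ✓
b·Ac: 75/76·38/225 = 1/6 ✓; 3 stages ⇒ order 3.

3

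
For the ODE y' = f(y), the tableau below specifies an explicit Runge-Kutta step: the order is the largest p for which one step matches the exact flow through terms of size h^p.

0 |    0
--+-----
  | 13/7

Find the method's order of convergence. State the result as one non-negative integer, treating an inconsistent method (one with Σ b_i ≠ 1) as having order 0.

0

b = (13/7)
c = (0)
Σ b_i: 13/7·1 = 13/7 ≠ 1 ⇒ order 0.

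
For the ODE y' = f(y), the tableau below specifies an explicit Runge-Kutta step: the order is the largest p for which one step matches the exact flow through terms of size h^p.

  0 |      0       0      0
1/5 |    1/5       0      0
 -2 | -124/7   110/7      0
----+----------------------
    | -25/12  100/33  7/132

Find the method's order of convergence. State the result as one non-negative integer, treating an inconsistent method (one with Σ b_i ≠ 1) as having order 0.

3

b = (-25/12, 100/33, 7/132)
c = (0, 1/5, -2)
Ac = (0, 0, 22/7)
Σ b_i: (-25/12)·1 + 100/33·1 + 7/132·1 = 1 ✓
b·c: 100/33·1/5 + 7/132·(-2) = 1/2 ✓
b·c²: 100/33·1/25 + 7/132·4 = 1/3 ✓
b·Ac: 7/132·22/7 = 1/6 ✓; 3 stages ⇒ order 3.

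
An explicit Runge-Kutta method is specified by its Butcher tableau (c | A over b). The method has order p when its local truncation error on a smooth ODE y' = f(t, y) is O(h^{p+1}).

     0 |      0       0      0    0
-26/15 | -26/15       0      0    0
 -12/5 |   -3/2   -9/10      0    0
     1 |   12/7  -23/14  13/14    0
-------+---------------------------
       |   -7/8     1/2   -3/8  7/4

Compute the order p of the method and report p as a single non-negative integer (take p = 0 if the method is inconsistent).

1

b = (-7/8, 1/2, -3/8, 7/4)
c = (0, -26/15, -12/5, 1)
Ac = (0, 0, 39/25, 13/21)
Σ b_i: (-7/8)·1 + 1/2·1 + (-3/8)·1 + 7/4·1 = 1 ✓
b·c: 1/2·(-26/15) + (-3/8)·(-12/5) + 7/4·1 = 107/60 ≠ 1/2 ⇒ order 1.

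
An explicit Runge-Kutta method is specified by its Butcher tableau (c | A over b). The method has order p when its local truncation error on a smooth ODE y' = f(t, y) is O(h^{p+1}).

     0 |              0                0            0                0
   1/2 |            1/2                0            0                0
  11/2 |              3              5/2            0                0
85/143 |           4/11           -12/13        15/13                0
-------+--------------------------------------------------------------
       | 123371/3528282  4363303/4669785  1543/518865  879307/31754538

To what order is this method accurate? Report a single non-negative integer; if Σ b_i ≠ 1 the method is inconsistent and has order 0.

b = (123371/3528282, 4363303/4669785, 1543/518865, 879307/31754538)
c = (0, 1/2, 11/2, 85/143)
Ac = (0, 0, 5/4, 153/26)
Σ b_i: 123371/3528282·1 + 4363303/4669785·1 + 1543/518865·1 + 879307/31754538·1 = 1 ✓
b·c: 4363303/4669785·1/2 + 1543/518865·11/2 + 879307/31754538·85/143 = 1/2 ✓
b·c²: 4363303/4669785·1/4 + 1543/518865·121/4 + 879307/31754538·7225/20449 = 1/3 ✓
b·Ac: 1543/518865·5/4 + 879307/31754538·153/26 = 1/6 ✓
b·c³: 4363303/4669785·1/8 + 1543/518865·1331/8 + 879307/31754538·614125/2924207 = 3053865/4946513 ≠ 1/4 ⇒ order 3.
b·(c∘Ac): 1543/518865·55/8 + 879307/31754538·13005/3718 = 32461/276728 ≠ 1/8
b·Ac²: 1543/518865·5/8 + 879307/31754538·1803/52 = 10182433/10584846 ≠ 1/12
b·A²c: 879307/31754538·75/52 = 1690975/42339384 ≠ 1/24

3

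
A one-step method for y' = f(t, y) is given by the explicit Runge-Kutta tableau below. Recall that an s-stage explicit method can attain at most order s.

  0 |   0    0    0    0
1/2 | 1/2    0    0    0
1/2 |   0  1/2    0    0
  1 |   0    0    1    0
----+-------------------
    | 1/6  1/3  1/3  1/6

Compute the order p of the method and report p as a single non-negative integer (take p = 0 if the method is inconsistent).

b = (1/6, 1/3, 1/3, 1/6)
c = (0, 1/2, 1/2, 1)
Ac = (0, 0, 1/4, 1/2)
Σ b_i: 1/6·1 + 1/3·1 + 1/3·1 + 1/6·1 = 1 ✓
b·c: 1/3·1/2 + 1/3·1/2 + 1/6·1 = 1/2 ✓
b·c²: 1/3·1/4 + 1/3·1/4 + 1/6·1 = 1/3 ✓
b·Ac: 1/3·1/4 + 1/6·1/2 = 1/6 ✓
b·c³: 1/3·1/8 + 1/3·1/8 + 1/6·1 = 1/4 ✓
b·(c∘Ac): 1/3·1/8 + 1/6·1/2 = 1/8 ✓
b·Ac²: 1/3·1/8 + 1/6·1/4 = 1/12 ✓
b·A²c: 1/6·1/4 = 1/24 ✓; 4 stages ⇒ order 4.

4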